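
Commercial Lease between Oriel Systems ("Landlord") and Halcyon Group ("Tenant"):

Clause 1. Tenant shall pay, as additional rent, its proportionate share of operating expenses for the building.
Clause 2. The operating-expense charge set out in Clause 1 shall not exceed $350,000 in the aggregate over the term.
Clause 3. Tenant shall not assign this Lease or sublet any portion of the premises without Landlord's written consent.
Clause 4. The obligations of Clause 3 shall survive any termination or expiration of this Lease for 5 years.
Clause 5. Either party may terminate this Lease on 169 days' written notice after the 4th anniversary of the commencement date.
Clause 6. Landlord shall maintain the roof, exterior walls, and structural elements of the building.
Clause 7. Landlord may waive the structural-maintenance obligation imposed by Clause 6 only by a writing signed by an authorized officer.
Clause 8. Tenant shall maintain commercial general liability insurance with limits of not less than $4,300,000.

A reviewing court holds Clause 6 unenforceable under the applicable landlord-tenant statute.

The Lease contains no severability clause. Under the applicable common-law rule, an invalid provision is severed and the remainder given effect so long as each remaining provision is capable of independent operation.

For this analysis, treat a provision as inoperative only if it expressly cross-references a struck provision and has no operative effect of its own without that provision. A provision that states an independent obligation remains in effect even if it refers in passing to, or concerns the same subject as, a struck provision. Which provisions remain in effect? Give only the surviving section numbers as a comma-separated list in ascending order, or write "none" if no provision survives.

Clause 6 is struck. Clause 7 merely fixes the waiver condition for Clause 6; with Clause 6 gone it has nothing to operate on and falls away. Under the stated default rule, only provisions that cannot operate independently fall away; the rest are enforced. That leaves Clause 1, Clause 2, Clause 3, Clause 4, Clause 5, and Clause 8 in effect.

1, 2, 3, 4, 5, 8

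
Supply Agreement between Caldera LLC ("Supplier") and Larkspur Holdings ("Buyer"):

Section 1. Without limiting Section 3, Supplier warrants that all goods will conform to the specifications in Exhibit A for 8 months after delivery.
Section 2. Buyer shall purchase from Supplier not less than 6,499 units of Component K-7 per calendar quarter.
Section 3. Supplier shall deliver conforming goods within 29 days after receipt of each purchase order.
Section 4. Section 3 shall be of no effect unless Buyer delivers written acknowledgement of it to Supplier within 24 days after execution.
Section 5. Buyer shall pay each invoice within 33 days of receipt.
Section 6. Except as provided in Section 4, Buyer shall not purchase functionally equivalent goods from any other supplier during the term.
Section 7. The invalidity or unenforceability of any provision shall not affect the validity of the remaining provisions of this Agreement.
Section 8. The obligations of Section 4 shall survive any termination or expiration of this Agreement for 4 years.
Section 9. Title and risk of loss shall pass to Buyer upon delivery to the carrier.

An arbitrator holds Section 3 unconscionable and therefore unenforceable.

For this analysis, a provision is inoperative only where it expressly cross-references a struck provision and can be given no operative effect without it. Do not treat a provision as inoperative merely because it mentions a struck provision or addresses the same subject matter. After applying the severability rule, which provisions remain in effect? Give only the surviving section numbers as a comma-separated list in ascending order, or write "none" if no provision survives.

1, 2, 5, 6, 7, 9

Section 3 is struck. The only function of Section 4 is the acknowledgement condition for Section 3, so it cannot stand once Section 3 is removed. Section 8 merely fixes the survival period for Section 4; with Section 4 gone it has nothing to operate on and falls away. Section 1 mentions Section 3 but its own obligation stands independently of Section 3, so Section 1 is not affected. Although Section 6 refers to Section 4, its operative terms do not depend on Section 4, so it remains in effect. Section 7 is a severability clause and preserves every provision that can still be given independent effect. The provisions still in force are Section 1, Section 2, Section 5, Section 6, Section 7, and Section 9.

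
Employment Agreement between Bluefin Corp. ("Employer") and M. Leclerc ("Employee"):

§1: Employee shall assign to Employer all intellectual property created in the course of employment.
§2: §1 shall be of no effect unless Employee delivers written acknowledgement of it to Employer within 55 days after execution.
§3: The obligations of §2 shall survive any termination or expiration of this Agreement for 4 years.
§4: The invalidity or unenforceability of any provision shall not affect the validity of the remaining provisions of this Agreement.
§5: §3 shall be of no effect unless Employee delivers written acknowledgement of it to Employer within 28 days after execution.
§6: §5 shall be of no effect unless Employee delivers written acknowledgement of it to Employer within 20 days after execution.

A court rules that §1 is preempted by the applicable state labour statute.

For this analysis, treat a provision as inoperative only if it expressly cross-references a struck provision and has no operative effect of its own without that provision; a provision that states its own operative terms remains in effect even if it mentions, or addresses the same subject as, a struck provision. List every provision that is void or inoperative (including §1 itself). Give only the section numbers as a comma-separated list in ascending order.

1, 2, 3, 5, 6

§1 is struck. §2 merely fixes the acknowledgement condition for §1; with §1 gone it has nothing to operate on and falls away. §3 has no operative effect of its own apart from §2 and is therefore inoperative. §5 has no operative effect of its own apart from §3 and is therefore inoperative. The only function of §6 is the acknowledgement condition for §5, so it cannot stand once §5 is removed. Under the severability clause in §4, the remaining provisions continue in force. Only §4 remains in effect.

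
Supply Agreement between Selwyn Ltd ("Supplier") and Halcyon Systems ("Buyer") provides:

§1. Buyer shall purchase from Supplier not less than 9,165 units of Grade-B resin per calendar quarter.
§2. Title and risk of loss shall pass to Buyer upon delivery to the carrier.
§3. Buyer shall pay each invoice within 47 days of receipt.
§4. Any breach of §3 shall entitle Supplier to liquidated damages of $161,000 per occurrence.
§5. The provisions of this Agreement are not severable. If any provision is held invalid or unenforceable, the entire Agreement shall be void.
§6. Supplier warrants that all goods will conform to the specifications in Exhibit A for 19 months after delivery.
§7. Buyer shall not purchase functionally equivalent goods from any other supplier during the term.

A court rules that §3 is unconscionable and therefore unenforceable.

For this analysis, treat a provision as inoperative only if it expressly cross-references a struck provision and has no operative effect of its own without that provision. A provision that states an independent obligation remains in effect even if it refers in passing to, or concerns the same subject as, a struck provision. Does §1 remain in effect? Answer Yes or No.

§3 is struck. The whole of §4 is the liquidated-damages amount, defined by reference to §3, so §4 cannot stand once §3 is removed. §5 provides that the Agreement is not severable, so the invalidity of any one provision voids the entire Agreement. No provision of the Agreement survives. §1 is among the inoperative provisions, so the answer is no.

No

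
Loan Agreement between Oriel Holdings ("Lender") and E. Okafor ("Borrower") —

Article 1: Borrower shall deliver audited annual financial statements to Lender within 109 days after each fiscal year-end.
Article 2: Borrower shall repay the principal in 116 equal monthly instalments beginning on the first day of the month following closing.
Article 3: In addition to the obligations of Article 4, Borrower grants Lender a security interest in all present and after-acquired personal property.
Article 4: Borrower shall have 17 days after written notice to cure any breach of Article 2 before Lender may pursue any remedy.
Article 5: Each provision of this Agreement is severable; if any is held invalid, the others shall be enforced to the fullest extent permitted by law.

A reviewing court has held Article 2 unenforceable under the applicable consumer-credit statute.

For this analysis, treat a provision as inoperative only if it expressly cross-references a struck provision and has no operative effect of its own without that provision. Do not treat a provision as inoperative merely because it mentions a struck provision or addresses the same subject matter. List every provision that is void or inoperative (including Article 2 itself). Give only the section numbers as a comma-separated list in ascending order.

2, 4

Article 2 is struck. Article 4 has no operative effect of its own apart from Article 2 and is therefore inoperative. Although Article 3 refers to Article 4, its operative terms do not depend on Article 4, so it remains in effect. Under the severability clause in Article 5, the remaining provisions continue in force. That leaves Article 1, Article 3, and Article 5 in effect.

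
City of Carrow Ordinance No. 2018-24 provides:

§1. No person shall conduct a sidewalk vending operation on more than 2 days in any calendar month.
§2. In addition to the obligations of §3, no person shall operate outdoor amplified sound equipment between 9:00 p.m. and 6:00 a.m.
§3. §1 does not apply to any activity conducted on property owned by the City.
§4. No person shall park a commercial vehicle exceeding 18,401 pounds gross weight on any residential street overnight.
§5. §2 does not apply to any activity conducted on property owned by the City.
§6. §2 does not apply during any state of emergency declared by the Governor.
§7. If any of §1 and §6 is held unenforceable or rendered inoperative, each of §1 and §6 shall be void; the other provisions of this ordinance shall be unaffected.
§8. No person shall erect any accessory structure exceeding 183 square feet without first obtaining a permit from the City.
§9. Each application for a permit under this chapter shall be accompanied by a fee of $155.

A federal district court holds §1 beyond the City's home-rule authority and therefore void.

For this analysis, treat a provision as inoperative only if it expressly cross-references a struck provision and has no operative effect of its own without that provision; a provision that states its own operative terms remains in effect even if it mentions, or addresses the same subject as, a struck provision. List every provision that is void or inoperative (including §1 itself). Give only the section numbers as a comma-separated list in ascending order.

§1 is struck. §3 has no operative effect of its own apart from §1 and is therefore inoperative. §2 mentions §3 but its own obligation stands independently of §3, so §2 is not affected. §7 declares §1 and §6 mutually dependent; since one of them has fallen, all of them are of no effect. That brings down §6 as well. The remainder continues in force under §7. §2, §4, §5, §7, §8, and §9 remain in effect.

1, 3, 6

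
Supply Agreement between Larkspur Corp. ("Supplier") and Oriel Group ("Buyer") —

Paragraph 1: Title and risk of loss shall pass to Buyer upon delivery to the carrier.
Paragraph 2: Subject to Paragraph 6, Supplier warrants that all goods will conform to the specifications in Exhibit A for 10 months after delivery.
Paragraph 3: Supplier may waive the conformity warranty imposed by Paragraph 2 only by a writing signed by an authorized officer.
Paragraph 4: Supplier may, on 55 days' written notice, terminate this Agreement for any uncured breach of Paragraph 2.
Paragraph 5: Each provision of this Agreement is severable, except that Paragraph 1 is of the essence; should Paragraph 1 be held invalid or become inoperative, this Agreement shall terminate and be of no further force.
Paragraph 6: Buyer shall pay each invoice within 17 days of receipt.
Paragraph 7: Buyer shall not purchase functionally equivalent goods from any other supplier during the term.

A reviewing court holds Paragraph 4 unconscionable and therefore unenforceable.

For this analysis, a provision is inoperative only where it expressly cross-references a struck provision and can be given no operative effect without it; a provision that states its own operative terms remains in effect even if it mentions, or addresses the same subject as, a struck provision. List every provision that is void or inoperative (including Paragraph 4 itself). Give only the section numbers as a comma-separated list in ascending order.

4

Paragraph 4 is struck. No other provision's operative terms depend on Paragraph 4. Paragraph 5 makes Paragraph 1 an essential term, but Paragraph 1 is unaffected, so the severability proviso in Paragraph 5 preserves the remaining provisions. The provisions still in force are Paragraph 1, Paragraph 2, Paragraph 3, Paragraph 5, Paragraph 6, and Paragraph 7.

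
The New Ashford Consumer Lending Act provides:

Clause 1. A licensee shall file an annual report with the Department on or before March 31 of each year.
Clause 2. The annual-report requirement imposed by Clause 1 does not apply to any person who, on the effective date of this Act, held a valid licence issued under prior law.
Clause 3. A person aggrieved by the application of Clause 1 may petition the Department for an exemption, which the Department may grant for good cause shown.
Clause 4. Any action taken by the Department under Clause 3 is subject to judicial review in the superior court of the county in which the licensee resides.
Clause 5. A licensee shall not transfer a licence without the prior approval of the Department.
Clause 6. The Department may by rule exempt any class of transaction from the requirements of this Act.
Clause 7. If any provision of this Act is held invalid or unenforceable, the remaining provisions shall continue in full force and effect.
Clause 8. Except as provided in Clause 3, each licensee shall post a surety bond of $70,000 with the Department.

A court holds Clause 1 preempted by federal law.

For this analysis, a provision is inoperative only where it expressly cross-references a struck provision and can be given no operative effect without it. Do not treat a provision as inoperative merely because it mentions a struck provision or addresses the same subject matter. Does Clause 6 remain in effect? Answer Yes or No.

Clause 1 is struck. The only function of Clause 2 is the grandfather exemption from Clause 1, so it cannot stand once Clause 1 is removed. Clause 3 operates only by reference to Clause 1, so it falls with Clause 1. Clause 4 operates only by reference to Clause 3, so it falls with Clause 3. Although Clause 8 refers to Clause 3, its operative terms do not depend on Clause 3, so it remains in effect. Clause 7 is a severability clause and preserves every provision that can still be given independent effect. The provisions still in force are Clause 5, Clause 6, Clause 7, and Clause 8. Clause 6 is among the surviving provisions, so the answer is yes.

Yes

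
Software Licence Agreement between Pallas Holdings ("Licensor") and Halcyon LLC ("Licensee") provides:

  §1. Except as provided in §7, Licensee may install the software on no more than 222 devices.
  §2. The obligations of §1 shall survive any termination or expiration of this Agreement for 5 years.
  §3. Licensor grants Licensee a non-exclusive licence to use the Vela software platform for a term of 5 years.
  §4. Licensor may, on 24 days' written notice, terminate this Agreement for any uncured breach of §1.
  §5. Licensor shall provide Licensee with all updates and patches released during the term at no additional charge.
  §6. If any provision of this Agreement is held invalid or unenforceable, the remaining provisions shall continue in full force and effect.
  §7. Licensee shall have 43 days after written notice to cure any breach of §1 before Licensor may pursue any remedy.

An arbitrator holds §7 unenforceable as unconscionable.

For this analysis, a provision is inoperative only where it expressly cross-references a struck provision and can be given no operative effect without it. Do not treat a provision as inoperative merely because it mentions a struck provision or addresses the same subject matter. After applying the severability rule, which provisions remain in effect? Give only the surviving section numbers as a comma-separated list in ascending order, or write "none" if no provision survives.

1, 2, 3, 4, 5, 6

§7 is struck. Although §1 refers to §7, its operative terms do not depend on §7, so it remains in effect. No other provision's operative terms depend on §7. Under the severability clause in §6, the remaining provisions continue in force. §1, §2, §3, §4, §5, and §6 remain in effect.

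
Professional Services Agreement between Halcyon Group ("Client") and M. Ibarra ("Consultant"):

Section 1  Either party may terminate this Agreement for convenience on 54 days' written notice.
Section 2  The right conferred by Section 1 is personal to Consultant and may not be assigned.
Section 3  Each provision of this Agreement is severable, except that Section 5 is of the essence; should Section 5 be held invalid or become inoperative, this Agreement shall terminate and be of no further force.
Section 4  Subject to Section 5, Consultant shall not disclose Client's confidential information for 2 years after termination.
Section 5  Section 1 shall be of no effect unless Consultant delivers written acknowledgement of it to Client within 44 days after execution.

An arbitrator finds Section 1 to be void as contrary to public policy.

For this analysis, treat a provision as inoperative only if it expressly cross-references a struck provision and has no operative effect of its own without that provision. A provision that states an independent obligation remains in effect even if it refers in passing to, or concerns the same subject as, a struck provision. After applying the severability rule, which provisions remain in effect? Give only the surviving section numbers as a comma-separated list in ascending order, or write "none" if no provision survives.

none

Section 1 is struck. Section 2 operates only by reference to Section 1, so it falls with Section 1. Section 5 operates only by reference to Section 1, so it falls with Section 1. Section 3 makes Section 5 an essential term, and Section 5 has been rendered inoperative by the cascade; under Section 3, the entire Agreement is therefore void. No provision of the Agreement survives.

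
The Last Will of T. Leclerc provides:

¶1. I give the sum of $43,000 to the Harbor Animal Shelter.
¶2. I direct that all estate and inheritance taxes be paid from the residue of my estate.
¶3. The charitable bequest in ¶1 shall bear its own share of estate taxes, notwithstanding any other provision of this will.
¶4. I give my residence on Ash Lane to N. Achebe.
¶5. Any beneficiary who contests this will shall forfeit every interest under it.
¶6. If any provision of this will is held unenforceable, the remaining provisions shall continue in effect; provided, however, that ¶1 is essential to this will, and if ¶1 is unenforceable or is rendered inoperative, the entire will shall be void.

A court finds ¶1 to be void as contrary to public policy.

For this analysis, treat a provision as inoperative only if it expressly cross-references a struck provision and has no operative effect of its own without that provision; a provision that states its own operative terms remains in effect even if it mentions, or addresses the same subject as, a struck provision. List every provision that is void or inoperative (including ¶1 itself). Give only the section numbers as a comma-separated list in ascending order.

1, 2, 3, 4, 5, 6

¶1 is struck. ¶3 merely fixes the tax charge on ¶1; with ¶1 gone it has nothing to operate on and falls away. ¶6 makes ¶1 an essential term, and ¶1 is the provision held invalid; under ¶6, the entire will is therefore void. No provision of the will survives.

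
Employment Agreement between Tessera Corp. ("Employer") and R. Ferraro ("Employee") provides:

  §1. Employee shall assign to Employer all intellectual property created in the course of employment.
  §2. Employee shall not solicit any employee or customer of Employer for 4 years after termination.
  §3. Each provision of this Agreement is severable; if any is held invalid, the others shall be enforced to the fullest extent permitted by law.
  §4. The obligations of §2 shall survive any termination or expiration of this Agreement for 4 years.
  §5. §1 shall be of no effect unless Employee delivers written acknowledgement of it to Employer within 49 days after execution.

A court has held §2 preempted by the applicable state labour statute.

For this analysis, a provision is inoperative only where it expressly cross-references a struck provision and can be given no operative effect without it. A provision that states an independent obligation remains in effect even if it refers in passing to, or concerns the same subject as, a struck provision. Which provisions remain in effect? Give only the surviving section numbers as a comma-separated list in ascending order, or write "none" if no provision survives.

1, 3, 5

§2 is struck. §4 merely fixes the survival period for §2; with §2 gone it has nothing to operate on and falls away. §3 is a severability clause and preserves every provision that can still be given independent effect. The provisions still in force are §1, §3, and §5.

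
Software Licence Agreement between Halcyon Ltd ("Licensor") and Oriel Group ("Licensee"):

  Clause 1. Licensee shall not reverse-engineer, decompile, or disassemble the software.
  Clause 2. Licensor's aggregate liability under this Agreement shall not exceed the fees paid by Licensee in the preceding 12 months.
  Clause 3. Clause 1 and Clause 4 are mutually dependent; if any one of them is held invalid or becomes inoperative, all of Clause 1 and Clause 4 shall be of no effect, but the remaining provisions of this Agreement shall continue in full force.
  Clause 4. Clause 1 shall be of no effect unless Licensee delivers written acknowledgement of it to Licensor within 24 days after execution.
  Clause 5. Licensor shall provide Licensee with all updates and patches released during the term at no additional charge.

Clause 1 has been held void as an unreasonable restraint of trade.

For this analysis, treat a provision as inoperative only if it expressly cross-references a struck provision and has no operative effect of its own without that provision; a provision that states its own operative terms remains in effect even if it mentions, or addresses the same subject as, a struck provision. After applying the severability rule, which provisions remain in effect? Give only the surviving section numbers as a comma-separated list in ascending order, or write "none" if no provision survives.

Clause 1 is struck. The only function of Clause 4 is the acknowledgement condition for Clause 1, so it cannot stand once Clause 1 is removed. Clause 3 declares Clause 1 and Clause 4 mutually dependent; since one of them has fallen, all of them are of no effect. The remainder continues in force under Clause 3. The provisions still in force are Clause 2, Clause 3, and Clause 5.

2, 3, 5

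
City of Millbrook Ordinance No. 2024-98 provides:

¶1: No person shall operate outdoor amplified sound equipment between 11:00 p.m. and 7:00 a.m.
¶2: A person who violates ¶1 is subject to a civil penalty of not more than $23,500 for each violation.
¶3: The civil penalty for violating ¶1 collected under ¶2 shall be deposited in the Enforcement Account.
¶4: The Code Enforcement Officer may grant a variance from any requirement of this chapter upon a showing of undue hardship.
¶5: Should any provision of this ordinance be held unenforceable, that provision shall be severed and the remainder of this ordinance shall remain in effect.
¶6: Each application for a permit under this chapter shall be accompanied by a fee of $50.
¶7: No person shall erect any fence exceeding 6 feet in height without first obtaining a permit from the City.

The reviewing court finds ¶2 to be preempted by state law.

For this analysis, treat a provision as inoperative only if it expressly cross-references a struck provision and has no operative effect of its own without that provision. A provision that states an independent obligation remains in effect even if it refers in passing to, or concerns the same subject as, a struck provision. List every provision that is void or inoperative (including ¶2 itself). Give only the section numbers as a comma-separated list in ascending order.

¶2 is struck. ¶3 does nothing except set the disposition of the civil penalty for violating ¶1 by reference to ¶2; with ¶2 gone it has no independent effect and is inoperative. ¶5 is a severability clause and preserves every provision that can still be given independent effect. That leaves ¶1, ¶4, ¶5, ¶6, and ¶7 in effect.

2, 3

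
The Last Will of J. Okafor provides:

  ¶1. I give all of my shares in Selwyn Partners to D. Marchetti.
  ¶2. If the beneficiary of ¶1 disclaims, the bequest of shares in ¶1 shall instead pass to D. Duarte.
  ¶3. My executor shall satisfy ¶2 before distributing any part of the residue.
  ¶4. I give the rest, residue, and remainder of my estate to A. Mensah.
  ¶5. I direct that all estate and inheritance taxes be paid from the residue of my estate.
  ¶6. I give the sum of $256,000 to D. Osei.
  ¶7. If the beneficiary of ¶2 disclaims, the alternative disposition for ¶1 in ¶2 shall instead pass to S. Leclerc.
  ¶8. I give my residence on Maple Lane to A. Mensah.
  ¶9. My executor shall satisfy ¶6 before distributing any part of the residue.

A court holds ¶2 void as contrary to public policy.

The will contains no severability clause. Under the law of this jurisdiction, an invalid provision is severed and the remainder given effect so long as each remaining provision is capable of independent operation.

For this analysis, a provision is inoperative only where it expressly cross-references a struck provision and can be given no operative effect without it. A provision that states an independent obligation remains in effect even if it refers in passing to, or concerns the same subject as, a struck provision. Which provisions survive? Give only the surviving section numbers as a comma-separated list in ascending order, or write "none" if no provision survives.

1, 4, 5, 6, 8, 9

¶2 is struck. The only function of ¶3 is the priority direction for ¶2, so it cannot stand once ¶2 is removed. ¶7 operates only by reference to ¶2, so it falls with ¶2. With no severability clause, the stated default rule severs what cannot stand and enforces each remaining provision that can operate on its own. That leaves ¶1, ¶4, ¶5, ¶6, ¶8, and ¶9 in effect.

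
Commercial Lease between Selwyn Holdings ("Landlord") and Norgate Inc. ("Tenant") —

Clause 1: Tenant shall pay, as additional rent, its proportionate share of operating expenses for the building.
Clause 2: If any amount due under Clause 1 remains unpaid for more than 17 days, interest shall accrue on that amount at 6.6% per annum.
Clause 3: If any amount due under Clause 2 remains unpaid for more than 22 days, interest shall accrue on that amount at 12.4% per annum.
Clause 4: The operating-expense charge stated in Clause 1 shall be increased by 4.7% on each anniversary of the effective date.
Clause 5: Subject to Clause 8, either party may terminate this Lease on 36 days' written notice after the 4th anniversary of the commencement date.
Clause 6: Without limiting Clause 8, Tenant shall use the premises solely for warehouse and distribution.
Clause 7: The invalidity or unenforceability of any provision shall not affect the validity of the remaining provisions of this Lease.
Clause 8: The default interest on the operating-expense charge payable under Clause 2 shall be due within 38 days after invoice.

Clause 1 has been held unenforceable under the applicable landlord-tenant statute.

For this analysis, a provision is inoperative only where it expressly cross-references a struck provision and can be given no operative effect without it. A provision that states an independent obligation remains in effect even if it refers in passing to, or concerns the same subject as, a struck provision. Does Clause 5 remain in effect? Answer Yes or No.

Clause 1 is struck. Clause 2 has no operative effect of its own apart from Clause 1 and is therefore inoperative. Clause 4 has no operative effect of its own apart from Clause 1 and is therefore inoperative. Clause 3 does nothing except set the default interest on the default interest on the operating-expense charge by reference to Clause 2; with Clause 2 gone it has no independent effect and is inoperative. Clause 8 operates only by reference to Clause 2, so it falls with Clause 2. Although Clause 5 refers to Clause 8, its operative terms do not depend on Clause 8, so it remains in effect. Although Clause 6 refers to Clause 8, its operative terms do not depend on Clause 8, so it remains in effect. Clause 7 is a severability clause and preserves every provision that can still be given independent effect. The provisions still in force are Clause 5, Clause 6, and Clause 7. Clause 5 is among the surviving provisions, so the answer is yes.

Yes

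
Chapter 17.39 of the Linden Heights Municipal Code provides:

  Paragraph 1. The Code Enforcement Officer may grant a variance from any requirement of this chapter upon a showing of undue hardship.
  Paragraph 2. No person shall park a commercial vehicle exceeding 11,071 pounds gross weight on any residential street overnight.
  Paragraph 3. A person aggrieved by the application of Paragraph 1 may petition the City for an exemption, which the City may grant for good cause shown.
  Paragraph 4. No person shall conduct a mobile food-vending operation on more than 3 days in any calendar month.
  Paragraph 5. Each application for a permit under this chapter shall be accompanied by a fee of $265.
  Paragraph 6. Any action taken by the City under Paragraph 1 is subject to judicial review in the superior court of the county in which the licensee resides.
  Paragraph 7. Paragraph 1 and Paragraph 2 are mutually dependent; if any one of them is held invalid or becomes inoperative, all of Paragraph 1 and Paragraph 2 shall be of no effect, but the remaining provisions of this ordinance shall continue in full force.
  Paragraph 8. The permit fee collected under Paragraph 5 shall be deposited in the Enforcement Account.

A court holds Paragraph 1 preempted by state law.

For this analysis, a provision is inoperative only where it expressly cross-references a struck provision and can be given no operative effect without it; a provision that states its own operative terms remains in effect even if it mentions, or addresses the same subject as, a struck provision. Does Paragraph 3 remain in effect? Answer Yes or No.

Paragraph 1 is struck. Paragraph 3 merely fixes the exemption procedure for Paragraph 1; with Paragraph 1 gone it has nothing to operate on and falls away. Paragraph 6 operates only by reference to Paragraph 1, so it falls with Paragraph 1. Paragraph 7 declares Paragraph 1 and Paragraph 2 mutually dependent; since one of them has fallen, all of them are of no effect. That brings down Paragraph 2 as well. The remainder continues in force under Paragraph 7. Paragraph 4, Paragraph 5, Paragraph 7, and Paragraph 8 remain in effect. Paragraph 3 is among the inoperative provisions, so the answer is no.

No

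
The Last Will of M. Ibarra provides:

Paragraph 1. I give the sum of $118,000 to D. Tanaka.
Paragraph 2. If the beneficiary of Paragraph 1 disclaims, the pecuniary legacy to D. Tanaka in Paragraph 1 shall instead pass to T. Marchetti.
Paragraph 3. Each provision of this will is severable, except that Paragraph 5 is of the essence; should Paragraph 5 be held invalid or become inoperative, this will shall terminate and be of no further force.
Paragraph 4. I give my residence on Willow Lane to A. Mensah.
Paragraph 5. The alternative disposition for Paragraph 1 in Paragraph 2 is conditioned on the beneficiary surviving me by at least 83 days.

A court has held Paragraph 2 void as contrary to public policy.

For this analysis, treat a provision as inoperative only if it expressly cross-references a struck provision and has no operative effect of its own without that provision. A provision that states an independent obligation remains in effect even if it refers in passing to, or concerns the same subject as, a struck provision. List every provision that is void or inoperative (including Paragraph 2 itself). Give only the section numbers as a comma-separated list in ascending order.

Paragraph 2 is struck. Paragraph 5 merely fixes the survivorship condition on Paragraph 2; with Paragraph 2 gone it has nothing to operate on and falls away. Paragraph 3 makes Paragraph 5 an essential term, and Paragraph 5 has been rendered inoperative by the cascade; under Paragraph 3, the entire will is therefore void. No provision of the will survives.

1, 2, 3, 4, 5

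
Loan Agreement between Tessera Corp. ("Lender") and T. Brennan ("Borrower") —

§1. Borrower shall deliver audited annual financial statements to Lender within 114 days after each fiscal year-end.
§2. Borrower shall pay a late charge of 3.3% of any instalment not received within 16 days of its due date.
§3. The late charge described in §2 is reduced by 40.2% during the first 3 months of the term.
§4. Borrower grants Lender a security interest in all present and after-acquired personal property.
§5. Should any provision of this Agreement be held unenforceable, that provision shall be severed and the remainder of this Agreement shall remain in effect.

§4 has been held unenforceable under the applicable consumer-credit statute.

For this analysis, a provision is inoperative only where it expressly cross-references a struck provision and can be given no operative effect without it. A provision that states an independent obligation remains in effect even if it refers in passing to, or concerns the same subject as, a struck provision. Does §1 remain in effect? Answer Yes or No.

§4 is struck. No other provision's operative terms depend on §4. §5 is a severability clause and preserves every provision that can still be given independent effect. That leaves §1, §2, §3, and §5 in effect. §1 is among the surviving provisions, so the answer is yes.

Yes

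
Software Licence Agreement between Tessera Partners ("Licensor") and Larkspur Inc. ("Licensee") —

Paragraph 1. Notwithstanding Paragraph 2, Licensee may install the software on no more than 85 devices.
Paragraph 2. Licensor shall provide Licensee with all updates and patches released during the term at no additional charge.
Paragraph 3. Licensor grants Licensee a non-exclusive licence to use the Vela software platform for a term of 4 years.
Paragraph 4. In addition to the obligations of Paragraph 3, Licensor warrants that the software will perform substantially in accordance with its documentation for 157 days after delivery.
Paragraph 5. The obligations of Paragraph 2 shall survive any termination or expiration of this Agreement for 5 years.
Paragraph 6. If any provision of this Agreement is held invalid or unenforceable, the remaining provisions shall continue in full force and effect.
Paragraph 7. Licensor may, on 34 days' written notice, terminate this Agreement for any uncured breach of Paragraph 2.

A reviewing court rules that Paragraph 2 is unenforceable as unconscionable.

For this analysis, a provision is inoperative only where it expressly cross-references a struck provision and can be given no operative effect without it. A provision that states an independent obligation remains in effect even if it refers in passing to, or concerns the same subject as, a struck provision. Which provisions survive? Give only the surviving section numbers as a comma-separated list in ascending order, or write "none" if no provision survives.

1, 3, 4, 6

Paragraph 2 is struck. Paragraph 5 merely fixes the survival period for Paragraph 2; with Paragraph 2 gone it has nothing to operate on and falls away. Paragraph 7 merely fixes the termination right for breach of Paragraph 2; with Paragraph 2 gone it has nothing to operate on and falls away. Although Paragraph 1 refers to Paragraph 2, its operative terms do not depend on Paragraph 2, so it remains in effect. Under the severability clause in Paragraph 6, the remaining provisions continue in force. Paragraph 1, Paragraph 3, Paragraph 4, and Paragraph 6 remain in effect.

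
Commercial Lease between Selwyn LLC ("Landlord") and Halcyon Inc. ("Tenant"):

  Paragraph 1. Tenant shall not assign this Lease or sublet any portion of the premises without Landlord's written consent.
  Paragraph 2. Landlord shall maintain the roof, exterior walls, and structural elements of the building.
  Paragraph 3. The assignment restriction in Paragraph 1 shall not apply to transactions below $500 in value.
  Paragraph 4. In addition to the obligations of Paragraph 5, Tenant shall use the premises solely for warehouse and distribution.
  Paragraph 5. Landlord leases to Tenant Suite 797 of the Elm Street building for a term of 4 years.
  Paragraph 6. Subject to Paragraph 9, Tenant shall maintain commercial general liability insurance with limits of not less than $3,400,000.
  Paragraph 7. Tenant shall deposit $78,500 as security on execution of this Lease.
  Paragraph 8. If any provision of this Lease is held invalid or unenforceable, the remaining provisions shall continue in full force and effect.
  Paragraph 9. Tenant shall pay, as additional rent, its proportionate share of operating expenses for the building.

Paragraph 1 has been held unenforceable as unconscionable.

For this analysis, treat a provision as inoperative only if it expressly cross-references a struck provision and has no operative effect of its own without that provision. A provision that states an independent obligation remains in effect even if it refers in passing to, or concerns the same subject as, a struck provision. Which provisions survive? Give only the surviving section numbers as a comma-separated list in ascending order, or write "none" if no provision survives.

Paragraph 1 is struck. Paragraph 3 has no operative effect of its own apart from Paragraph 1 and is therefore inoperative. Paragraph 8 is a severability clause and preserves every provision that can still be given independent effect. The provisions still in force are Paragraph 2, Paragraph 4, Paragraph 5, Paragraph 6, Paragraph 7, Paragraph 8, and Paragraph 9.

2, 4, 5, 6, 7, 8, 9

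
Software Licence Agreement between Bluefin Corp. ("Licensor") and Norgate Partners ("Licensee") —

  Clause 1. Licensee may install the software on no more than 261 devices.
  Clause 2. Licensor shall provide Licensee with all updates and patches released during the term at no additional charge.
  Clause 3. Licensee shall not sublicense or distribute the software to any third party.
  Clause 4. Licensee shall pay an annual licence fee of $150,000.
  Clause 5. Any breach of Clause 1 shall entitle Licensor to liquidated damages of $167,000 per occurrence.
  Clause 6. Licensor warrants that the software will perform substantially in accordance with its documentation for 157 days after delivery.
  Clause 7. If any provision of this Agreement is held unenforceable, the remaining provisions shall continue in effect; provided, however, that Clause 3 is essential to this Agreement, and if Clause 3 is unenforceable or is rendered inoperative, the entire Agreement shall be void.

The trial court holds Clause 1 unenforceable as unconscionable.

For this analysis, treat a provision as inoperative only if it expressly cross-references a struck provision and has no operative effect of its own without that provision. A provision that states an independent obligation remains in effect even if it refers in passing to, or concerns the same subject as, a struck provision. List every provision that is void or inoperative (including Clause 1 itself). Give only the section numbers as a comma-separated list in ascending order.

Clause 1 is struck. Clause 5 operates only by reference to Clause 1, so it falls with Clause 1. Clause 7 makes Clause 3 an essential term, but Clause 3 is unaffected, so the severability proviso in Clause 7 preserves the remaining provisions. The provisions still in force are Clause 2, Clause 3, Clause 4, Clause 6, and Clause 7.

1, 5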